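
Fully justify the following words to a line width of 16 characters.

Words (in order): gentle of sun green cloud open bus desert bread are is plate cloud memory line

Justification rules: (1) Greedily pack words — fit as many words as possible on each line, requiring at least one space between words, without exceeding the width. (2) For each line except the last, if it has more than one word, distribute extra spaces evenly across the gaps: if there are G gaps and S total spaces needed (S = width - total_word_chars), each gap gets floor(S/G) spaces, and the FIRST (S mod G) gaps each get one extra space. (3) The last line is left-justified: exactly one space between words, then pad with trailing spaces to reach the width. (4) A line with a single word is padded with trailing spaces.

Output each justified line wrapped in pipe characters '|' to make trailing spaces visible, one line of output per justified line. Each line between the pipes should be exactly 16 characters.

Answer: |gentle   of  sun|
|green cloud open|
|bus desert bread|
|are   is   plate|
|cloud     memory|
|line            |

Derivation:
Line 1: ['gentle', 'of', 'sun'] (min_width=13, slack=3)
Line 2: ['green', 'cloud', 'open'] (min_width=16, slack=0)
Line 3: ['bus', 'desert', 'bread'] (min_width=16, slack=0)
Line 4: ['are', 'is', 'plate'] (min_width=12, slack=4)
Line 5: ['cloud', 'memory'] (min_width=12, slack=4)
Line 6: ['line'] (min_width=4, slack=12)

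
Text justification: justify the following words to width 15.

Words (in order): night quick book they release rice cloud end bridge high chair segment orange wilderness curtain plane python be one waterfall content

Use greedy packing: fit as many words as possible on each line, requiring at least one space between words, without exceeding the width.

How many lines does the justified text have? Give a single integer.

Line 1: ['night', 'quick'] (min_width=11, slack=4)
Line 2: ['book', 'they'] (min_width=9, slack=6)
Line 3: ['release', 'rice'] (min_width=12, slack=3)
Line 4: ['cloud', 'end'] (min_width=9, slack=6)
Line 5: ['bridge', 'high'] (min_width=11, slack=4)
Line 6: ['chair', 'segment'] (min_width=13, slack=2)
Line 7: ['orange'] (min_width=6, slack=9)
Line 8: ['wilderness'] (min_width=10, slack=5)
Line 9: ['curtain', 'plane'] (min_width=13, slack=2)
Line 10: ['python', 'be', 'one'] (min_width=13, slack=2)
Line 11: ['waterfall'] (min_width=9, slack=6)
Line 12: ['content'] (min_width=7, slack=8)
Total lines: 12

Answer: 12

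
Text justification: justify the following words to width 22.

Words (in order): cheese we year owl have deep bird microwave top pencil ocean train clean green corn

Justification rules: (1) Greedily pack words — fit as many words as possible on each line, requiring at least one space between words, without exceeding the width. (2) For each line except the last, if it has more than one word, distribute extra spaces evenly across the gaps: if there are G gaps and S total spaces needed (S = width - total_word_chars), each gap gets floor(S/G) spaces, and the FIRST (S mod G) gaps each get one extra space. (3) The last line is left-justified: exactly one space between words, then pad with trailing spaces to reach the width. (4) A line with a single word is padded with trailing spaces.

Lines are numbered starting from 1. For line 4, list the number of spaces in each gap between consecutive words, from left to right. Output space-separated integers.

Answer: 4 3

Derivation:
Line 1: ['cheese', 'we', 'year', 'owl'] (min_width=18, slack=4)
Line 2: ['have', 'deep', 'bird'] (min_width=14, slack=8)
Line 3: ['microwave', 'top', 'pencil'] (min_width=20, slack=2)
Line 4: ['ocean', 'train', 'clean'] (min_width=17, slack=5)
Line 5: ['green', 'corn'] (min_width=10, slack=12)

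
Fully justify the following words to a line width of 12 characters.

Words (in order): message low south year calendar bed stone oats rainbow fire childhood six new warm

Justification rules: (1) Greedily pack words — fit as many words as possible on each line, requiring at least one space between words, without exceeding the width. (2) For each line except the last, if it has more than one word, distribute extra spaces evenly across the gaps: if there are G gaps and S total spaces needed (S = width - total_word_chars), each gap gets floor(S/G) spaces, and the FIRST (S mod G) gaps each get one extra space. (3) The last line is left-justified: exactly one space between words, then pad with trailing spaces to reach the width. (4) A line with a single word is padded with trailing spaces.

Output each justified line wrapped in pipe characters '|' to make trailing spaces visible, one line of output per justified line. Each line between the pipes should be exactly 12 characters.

Line 1: ['message', 'low'] (min_width=11, slack=1)
Line 2: ['south', 'year'] (min_width=10, slack=2)
Line 3: ['calendar', 'bed'] (min_width=12, slack=0)
Line 4: ['stone', 'oats'] (min_width=10, slack=2)
Line 5: ['rainbow', 'fire'] (min_width=12, slack=0)
Line 6: ['childhood'] (min_width=9, slack=3)
Line 7: ['six', 'new', 'warm'] (min_width=12, slack=0)

Answer: |message  low|
|south   year|
|calendar bed|
|stone   oats|
|rainbow fire|
|childhood   |
|six new warm|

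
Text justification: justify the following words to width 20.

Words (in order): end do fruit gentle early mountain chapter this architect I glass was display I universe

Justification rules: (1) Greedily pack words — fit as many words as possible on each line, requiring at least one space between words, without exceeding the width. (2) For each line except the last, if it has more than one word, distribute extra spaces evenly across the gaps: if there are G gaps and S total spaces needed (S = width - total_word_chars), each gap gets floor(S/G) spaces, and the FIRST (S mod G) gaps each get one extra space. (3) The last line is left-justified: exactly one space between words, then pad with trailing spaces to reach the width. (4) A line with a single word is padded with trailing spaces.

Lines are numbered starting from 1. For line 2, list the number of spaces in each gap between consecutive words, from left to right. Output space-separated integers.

Line 1: ['end', 'do', 'fruit', 'gentle'] (min_width=19, slack=1)
Line 2: ['early', 'mountain'] (min_width=14, slack=6)
Line 3: ['chapter', 'this'] (min_width=12, slack=8)
Line 4: ['architect', 'I', 'glass'] (min_width=17, slack=3)
Line 5: ['was', 'display', 'I'] (min_width=13, slack=7)
Line 6: ['universe'] (min_width=8, slack=12)

Answer: 7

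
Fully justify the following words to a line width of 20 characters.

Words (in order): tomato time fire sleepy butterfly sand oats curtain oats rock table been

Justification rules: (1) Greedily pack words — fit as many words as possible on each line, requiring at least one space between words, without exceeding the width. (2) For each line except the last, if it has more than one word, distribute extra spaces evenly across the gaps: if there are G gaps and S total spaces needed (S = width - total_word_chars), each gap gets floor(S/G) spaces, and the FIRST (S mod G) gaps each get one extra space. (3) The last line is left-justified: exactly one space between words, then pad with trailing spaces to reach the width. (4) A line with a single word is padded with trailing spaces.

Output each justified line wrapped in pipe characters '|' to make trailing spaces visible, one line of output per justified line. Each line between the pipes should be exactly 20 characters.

Line 1: ['tomato', 'time', 'fire'] (min_width=16, slack=4)
Line 2: ['sleepy', 'butterfly'] (min_width=16, slack=4)
Line 3: ['sand', 'oats', 'curtain'] (min_width=17, slack=3)
Line 4: ['oats', 'rock', 'table', 'been'] (min_width=20, slack=0)

Answer: |tomato   time   fire|
|sleepy     butterfly|
|sand   oats  curtain|
|oats rock table been|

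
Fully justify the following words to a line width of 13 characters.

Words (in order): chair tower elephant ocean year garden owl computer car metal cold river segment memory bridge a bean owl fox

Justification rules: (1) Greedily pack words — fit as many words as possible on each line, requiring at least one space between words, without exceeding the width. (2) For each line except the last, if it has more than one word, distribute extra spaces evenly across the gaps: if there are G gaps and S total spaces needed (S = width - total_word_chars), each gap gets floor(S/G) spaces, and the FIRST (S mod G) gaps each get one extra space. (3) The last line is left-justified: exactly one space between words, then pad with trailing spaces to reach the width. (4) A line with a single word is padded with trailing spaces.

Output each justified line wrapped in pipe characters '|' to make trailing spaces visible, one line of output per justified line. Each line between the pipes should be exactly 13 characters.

Answer: |chair   tower|
|elephant     |
|ocean    year|
|garden    owl|
|computer  car|
|metal    cold|
|river segment|
|memory bridge|
|a   bean  owl|
|fox          |

Derivation:
Line 1: ['chair', 'tower'] (min_width=11, slack=2)
Line 2: ['elephant'] (min_width=8, slack=5)
Line 3: ['ocean', 'year'] (min_width=10, slack=3)
Line 4: ['garden', 'owl'] (min_width=10, slack=3)
Line 5: ['computer', 'car'] (min_width=12, slack=1)
Line 6: ['metal', 'cold'] (min_width=10, slack=3)
Line 7: ['river', 'segment'] (min_width=13, slack=0)
Line 8: ['memory', 'bridge'] (min_width=13, slack=0)
Line 9: ['a', 'bean', 'owl'] (min_width=10, slack=3)
Line 10: ['fox'] (min_width=3, slack=10)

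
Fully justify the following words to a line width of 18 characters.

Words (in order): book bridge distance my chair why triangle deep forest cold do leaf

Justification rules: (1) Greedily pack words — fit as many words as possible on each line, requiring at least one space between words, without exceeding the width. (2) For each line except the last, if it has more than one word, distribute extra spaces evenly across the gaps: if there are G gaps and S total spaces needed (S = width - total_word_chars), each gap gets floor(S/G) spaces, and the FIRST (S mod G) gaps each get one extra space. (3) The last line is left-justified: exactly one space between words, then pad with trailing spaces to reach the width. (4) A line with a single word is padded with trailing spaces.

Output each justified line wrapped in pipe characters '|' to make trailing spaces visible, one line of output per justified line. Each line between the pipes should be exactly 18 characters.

Line 1: ['book', 'bridge'] (min_width=11, slack=7)
Line 2: ['distance', 'my', 'chair'] (min_width=17, slack=1)
Line 3: ['why', 'triangle', 'deep'] (min_width=17, slack=1)
Line 4: ['forest', 'cold', 'do'] (min_width=14, slack=4)
Line 5: ['leaf'] (min_width=4, slack=14)

Answer: |book        bridge|
|distance  my chair|
|why  triangle deep|
|forest   cold   do|
|leaf              |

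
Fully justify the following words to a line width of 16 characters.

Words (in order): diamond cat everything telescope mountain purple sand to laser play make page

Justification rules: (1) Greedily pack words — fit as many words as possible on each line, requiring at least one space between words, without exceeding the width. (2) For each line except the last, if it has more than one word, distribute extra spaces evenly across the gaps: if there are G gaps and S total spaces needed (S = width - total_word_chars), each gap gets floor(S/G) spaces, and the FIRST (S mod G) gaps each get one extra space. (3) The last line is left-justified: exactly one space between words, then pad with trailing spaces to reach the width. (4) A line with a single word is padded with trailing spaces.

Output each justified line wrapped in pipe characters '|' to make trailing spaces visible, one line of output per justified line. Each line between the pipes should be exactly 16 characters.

Line 1: ['diamond', 'cat'] (min_width=11, slack=5)
Line 2: ['everything'] (min_width=10, slack=6)
Line 3: ['telescope'] (min_width=9, slack=7)
Line 4: ['mountain', 'purple'] (min_width=15, slack=1)
Line 5: ['sand', 'to', 'laser'] (min_width=13, slack=3)
Line 6: ['play', 'make', 'page'] (min_width=14, slack=2)

Answer: |diamond      cat|
|everything      |
|telescope       |
|mountain  purple|
|sand   to  laser|
|play make page  |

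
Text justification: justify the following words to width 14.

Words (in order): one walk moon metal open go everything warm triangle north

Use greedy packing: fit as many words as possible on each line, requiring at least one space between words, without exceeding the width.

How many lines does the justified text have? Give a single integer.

Answer: 5

Derivation:
Line 1: ['one', 'walk', 'moon'] (min_width=13, slack=1)
Line 2: ['metal', 'open', 'go'] (min_width=13, slack=1)
Line 3: ['everything'] (min_width=10, slack=4)
Line 4: ['warm', 'triangle'] (min_width=13, slack=1)
Line 5: ['north'] (min_width=5, slack=9)
Total lines: 5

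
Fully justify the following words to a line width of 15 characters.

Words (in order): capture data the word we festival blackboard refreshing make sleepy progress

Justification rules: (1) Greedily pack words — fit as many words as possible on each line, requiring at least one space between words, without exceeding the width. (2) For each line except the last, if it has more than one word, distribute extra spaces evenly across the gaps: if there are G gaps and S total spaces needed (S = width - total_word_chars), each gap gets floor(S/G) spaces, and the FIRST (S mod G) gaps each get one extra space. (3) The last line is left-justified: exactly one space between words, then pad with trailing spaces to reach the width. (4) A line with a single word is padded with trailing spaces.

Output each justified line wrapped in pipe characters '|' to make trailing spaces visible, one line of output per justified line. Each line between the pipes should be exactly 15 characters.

Answer: |capture    data|
|the   word   we|
|festival       |
|blackboard     |
|refreshing make|
|sleepy progress|

Derivation:
Line 1: ['capture', 'data'] (min_width=12, slack=3)
Line 2: ['the', 'word', 'we'] (min_width=11, slack=4)
Line 3: ['festival'] (min_width=8, slack=7)
Line 4: ['blackboard'] (min_width=10, slack=5)
Line 5: ['refreshing', 'make'] (min_width=15, slack=0)
Line 6: ['sleepy', 'progress'] (min_width=15, slack=0)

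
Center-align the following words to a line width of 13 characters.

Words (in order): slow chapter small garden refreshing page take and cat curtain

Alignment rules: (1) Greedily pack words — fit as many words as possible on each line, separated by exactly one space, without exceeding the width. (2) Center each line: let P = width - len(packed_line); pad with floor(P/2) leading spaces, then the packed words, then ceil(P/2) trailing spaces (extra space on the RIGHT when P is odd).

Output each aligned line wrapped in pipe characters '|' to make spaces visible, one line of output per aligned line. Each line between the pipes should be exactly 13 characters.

Answer: |slow chapter |
|small garden |
| refreshing  |
|page take and|
| cat curtain |

Derivation:
Line 1: ['slow', 'chapter'] (min_width=12, slack=1)
Line 2: ['small', 'garden'] (min_width=12, slack=1)
Line 3: ['refreshing'] (min_width=10, slack=3)
Line 4: ['page', 'take', 'and'] (min_width=13, slack=0)
Line 5: ['cat', 'curtain'] (min_width=11, slack=2)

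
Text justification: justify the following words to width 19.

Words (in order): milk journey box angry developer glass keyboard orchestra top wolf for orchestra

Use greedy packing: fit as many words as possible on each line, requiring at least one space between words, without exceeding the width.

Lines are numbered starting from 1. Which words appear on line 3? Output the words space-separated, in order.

Line 1: ['milk', 'journey', 'box'] (min_width=16, slack=3)
Line 2: ['angry', 'developer'] (min_width=15, slack=4)
Line 3: ['glass', 'keyboard'] (min_width=14, slack=5)
Line 4: ['orchestra', 'top', 'wolf'] (min_width=18, slack=1)
Line 5: ['for', 'orchestra'] (min_width=13, slack=6)

Answer: glass keyboard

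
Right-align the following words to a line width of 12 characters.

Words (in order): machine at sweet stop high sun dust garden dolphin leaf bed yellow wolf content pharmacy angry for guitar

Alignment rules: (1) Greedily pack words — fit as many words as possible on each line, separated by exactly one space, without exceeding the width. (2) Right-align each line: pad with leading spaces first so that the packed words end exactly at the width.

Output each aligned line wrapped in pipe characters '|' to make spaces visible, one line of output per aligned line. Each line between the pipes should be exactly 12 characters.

Line 1: ['machine', 'at'] (min_width=10, slack=2)
Line 2: ['sweet', 'stop'] (min_width=10, slack=2)
Line 3: ['high', 'sun'] (min_width=8, slack=4)
Line 4: ['dust', 'garden'] (min_width=11, slack=1)
Line 5: ['dolphin', 'leaf'] (min_width=12, slack=0)
Line 6: ['bed', 'yellow'] (min_width=10, slack=2)
Line 7: ['wolf', 'content'] (min_width=12, slack=0)
Line 8: ['pharmacy'] (min_width=8, slack=4)
Line 9: ['angry', 'for'] (min_width=9, slack=3)
Line 10: ['guitar'] (min_width=6, slack=6)

Answer: |  machine at|
|  sweet stop|
|    high sun|
| dust garden|
|dolphin leaf|
|  bed yellow|
|wolf content|
|    pharmacy|
|   angry for|
|      guitar|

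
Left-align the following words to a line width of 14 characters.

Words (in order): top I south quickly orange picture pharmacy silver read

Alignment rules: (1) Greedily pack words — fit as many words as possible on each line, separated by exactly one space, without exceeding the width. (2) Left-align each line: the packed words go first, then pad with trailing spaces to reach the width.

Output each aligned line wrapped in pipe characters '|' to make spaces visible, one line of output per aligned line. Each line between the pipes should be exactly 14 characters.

Answer: |top I south   |
|quickly orange|
|picture       |
|pharmacy      |
|silver read   |

Derivation:
Line 1: ['top', 'I', 'south'] (min_width=11, slack=3)
Line 2: ['quickly', 'orange'] (min_width=14, slack=0)
Line 3: ['picture'] (min_width=7, slack=7)
Line 4: ['pharmacy'] (min_width=8, slack=6)
Line 5: ['silver', 'read'] (min_width=11, slack=3)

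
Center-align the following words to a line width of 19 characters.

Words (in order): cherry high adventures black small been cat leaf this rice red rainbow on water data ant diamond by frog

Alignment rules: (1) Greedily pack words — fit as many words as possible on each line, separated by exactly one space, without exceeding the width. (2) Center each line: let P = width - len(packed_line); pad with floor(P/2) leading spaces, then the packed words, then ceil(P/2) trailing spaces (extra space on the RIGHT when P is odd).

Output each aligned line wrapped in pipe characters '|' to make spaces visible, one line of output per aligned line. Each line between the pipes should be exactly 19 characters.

Answer: |    cherry high    |
| adventures black  |
|small been cat leaf|
|   this rice red   |
| rainbow on water  |
|data ant diamond by|
|       frog        |

Derivation:
Line 1: ['cherry', 'high'] (min_width=11, slack=8)
Line 2: ['adventures', 'black'] (min_width=16, slack=3)
Line 3: ['small', 'been', 'cat', 'leaf'] (min_width=19, slack=0)
Line 4: ['this', 'rice', 'red'] (min_width=13, slack=6)
Line 5: ['rainbow', 'on', 'water'] (min_width=16, slack=3)
Line 6: ['data', 'ant', 'diamond', 'by'] (min_width=19, slack=0)
Line 7: ['frog'] (min_width=4, slack=15)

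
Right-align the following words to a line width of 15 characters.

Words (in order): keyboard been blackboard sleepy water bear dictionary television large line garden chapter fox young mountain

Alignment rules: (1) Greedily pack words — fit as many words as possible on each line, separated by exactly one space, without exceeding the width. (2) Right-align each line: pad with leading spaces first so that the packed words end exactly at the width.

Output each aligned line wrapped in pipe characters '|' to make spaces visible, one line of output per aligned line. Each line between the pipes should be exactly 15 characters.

Line 1: ['keyboard', 'been'] (min_width=13, slack=2)
Line 2: ['blackboard'] (min_width=10, slack=5)
Line 3: ['sleepy', 'water'] (min_width=12, slack=3)
Line 4: ['bear', 'dictionary'] (min_width=15, slack=0)
Line 5: ['television'] (min_width=10, slack=5)
Line 6: ['large', 'line'] (min_width=10, slack=5)
Line 7: ['garden', 'chapter'] (min_width=14, slack=1)
Line 8: ['fox', 'young'] (min_width=9, slack=6)
Line 9: ['mountain'] (min_width=8, slack=7)

Answer: |  keyboard been|
|     blackboard|
|   sleepy water|
|bear dictionary|
|     television|
|     large line|
| garden chapter|
|      fox young|
|       mountain|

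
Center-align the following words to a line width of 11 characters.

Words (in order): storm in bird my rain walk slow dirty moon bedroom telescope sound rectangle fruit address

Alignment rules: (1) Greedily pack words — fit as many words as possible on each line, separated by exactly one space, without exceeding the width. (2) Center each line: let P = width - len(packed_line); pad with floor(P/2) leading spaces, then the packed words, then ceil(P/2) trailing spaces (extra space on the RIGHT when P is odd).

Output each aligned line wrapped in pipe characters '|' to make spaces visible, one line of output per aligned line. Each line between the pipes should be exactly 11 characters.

Answer: | storm in  |
|  bird my  |
| rain walk |
|slow dirty |
|   moon    |
|  bedroom  |
| telescope |
|   sound   |
| rectangle |
|   fruit   |
|  address  |

Derivation:
Line 1: ['storm', 'in'] (min_width=8, slack=3)
Line 2: ['bird', 'my'] (min_width=7, slack=4)
Line 3: ['rain', 'walk'] (min_width=9, slack=2)
Line 4: ['slow', 'dirty'] (min_width=10, slack=1)
Line 5: ['moon'] (min_width=4, slack=7)
Line 6: ['bedroom'] (min_width=7, slack=4)
Line 7: ['telescope'] (min_width=9, slack=2)
Line 8: ['sound'] (min_width=5, slack=6)
Line 9: ['rectangle'] (min_width=9, slack=2)
Line 10: ['fruit'] (min_width=5, slack=6)
Line 11: ['address'] (min_width=7, slack=4)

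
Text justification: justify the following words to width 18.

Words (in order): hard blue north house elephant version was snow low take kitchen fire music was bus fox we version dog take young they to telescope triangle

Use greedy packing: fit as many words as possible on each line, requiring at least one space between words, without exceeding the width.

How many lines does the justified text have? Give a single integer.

Answer: 8

Derivation:
Line 1: ['hard', 'blue', 'north'] (min_width=15, slack=3)
Line 2: ['house', 'elephant'] (min_width=14, slack=4)
Line 3: ['version', 'was', 'snow'] (min_width=16, slack=2)
Line 4: ['low', 'take', 'kitchen'] (min_width=16, slack=2)
Line 5: ['fire', 'music', 'was', 'bus'] (min_width=18, slack=0)
Line 6: ['fox', 'we', 'version', 'dog'] (min_width=18, slack=0)
Line 7: ['take', 'young', 'they', 'to'] (min_width=18, slack=0)
Line 8: ['telescope', 'triangle'] (min_width=18, slack=0)
Total lines: 8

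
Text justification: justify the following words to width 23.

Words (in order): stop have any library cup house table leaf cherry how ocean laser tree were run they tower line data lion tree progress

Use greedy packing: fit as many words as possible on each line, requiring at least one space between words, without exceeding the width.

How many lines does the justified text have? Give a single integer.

Line 1: ['stop', 'have', 'any', 'library'] (min_width=21, slack=2)
Line 2: ['cup', 'house', 'table', 'leaf'] (min_width=20, slack=3)
Line 3: ['cherry', 'how', 'ocean', 'laser'] (min_width=22, slack=1)
Line 4: ['tree', 'were', 'run', 'they'] (min_width=18, slack=5)
Line 5: ['tower', 'line', 'data', 'lion'] (min_width=20, slack=3)
Line 6: ['tree', 'progress'] (min_width=13, slack=10)
Total lines: 6

Answer: 6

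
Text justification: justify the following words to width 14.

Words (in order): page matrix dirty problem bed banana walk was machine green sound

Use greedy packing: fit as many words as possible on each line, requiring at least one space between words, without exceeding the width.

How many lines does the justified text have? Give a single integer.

Answer: 6

Derivation:
Line 1: ['page', 'matrix'] (min_width=11, slack=3)
Line 2: ['dirty', 'problem'] (min_width=13, slack=1)
Line 3: ['bed', 'banana'] (min_width=10, slack=4)
Line 4: ['walk', 'was'] (min_width=8, slack=6)
Line 5: ['machine', 'green'] (min_width=13, slack=1)
Line 6: ['sound'] (min_width=5, slack=9)
Total lines: 6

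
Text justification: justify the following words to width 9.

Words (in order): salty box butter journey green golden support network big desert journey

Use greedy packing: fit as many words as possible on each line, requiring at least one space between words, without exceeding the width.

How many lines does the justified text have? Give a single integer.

Answer: 10

Derivation:
Line 1: ['salty', 'box'] (min_width=9, slack=0)
Line 2: ['butter'] (min_width=6, slack=3)
Line 3: ['journey'] (min_width=7, slack=2)
Line 4: ['green'] (min_width=5, slack=4)
Line 5: ['golden'] (min_width=6, slack=3)
Line 6: ['support'] (min_width=7, slack=2)
Line 7: ['network'] (min_width=7, slack=2)
Line 8: ['big'] (min_width=3, slack=6)
Line 9: ['desert'] (min_width=6, slack=3)
Line 10: ['journey'] (min_width=7, slack=2)
Total lines: 10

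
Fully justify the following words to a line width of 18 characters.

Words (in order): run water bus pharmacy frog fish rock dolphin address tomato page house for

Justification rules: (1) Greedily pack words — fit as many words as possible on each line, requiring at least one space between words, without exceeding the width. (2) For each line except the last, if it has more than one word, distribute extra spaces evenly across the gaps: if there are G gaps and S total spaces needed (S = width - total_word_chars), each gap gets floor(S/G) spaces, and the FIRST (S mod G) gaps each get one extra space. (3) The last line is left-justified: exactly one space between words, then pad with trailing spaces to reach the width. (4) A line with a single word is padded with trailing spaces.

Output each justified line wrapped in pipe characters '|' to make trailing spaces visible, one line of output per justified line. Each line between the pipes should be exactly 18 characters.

Answer: |run    water   bus|
|pharmacy frog fish|
|rock       dolphin|
|address     tomato|
|page house for    |

Derivation:
Line 1: ['run', 'water', 'bus'] (min_width=13, slack=5)
Line 2: ['pharmacy', 'frog', 'fish'] (min_width=18, slack=0)
Line 3: ['rock', 'dolphin'] (min_width=12, slack=6)
Line 4: ['address', 'tomato'] (min_width=14, slack=4)
Line 5: ['page', 'house', 'for'] (min_width=14, slack=4)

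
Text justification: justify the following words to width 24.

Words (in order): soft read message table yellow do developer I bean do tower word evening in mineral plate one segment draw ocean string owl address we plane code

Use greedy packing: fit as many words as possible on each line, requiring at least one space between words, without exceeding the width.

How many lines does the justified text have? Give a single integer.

Answer: 7

Derivation:
Line 1: ['soft', 'read', 'message', 'table'] (min_width=23, slack=1)
Line 2: ['yellow', 'do', 'developer', 'I'] (min_width=21, slack=3)
Line 3: ['bean', 'do', 'tower', 'word'] (min_width=18, slack=6)
Line 4: ['evening', 'in', 'mineral', 'plate'] (min_width=24, slack=0)
Line 5: ['one', 'segment', 'draw', 'ocean'] (min_width=22, slack=2)
Line 6: ['string', 'owl', 'address', 'we'] (min_width=21, slack=3)
Line 7: ['plane', 'code'] (min_width=10, slack=14)
Total lines: 7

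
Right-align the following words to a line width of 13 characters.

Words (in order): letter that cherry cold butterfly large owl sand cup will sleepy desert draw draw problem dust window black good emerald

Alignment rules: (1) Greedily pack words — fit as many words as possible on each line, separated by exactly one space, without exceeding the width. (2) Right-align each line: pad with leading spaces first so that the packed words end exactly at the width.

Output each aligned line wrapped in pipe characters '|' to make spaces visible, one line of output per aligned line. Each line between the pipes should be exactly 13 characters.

Line 1: ['letter', 'that'] (min_width=11, slack=2)
Line 2: ['cherry', 'cold'] (min_width=11, slack=2)
Line 3: ['butterfly'] (min_width=9, slack=4)
Line 4: ['large', 'owl'] (min_width=9, slack=4)
Line 5: ['sand', 'cup', 'will'] (min_width=13, slack=0)
Line 6: ['sleepy', 'desert'] (min_width=13, slack=0)
Line 7: ['draw', 'draw'] (min_width=9, slack=4)
Line 8: ['problem', 'dust'] (min_width=12, slack=1)
Line 9: ['window', 'black'] (min_width=12, slack=1)
Line 10: ['good', 'emerald'] (min_width=12, slack=1)

Answer: |  letter that|
|  cherry cold|
|    butterfly|
|    large owl|
|sand cup will|
|sleepy desert|
|    draw draw|
| problem dust|
| window black|
| good emerald|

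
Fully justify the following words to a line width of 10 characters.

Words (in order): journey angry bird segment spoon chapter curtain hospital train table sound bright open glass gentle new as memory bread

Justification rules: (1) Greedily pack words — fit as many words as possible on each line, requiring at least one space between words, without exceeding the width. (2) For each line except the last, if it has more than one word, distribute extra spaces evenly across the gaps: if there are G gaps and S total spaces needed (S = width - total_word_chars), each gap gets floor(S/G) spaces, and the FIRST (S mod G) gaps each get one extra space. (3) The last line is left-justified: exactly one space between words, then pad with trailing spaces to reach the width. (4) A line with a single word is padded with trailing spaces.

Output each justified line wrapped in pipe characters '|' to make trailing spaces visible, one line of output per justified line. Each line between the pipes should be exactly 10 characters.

Line 1: ['journey'] (min_width=7, slack=3)
Line 2: ['angry', 'bird'] (min_width=10, slack=0)
Line 3: ['segment'] (min_width=7, slack=3)
Line 4: ['spoon'] (min_width=5, slack=5)
Line 5: ['chapter'] (min_width=7, slack=3)
Line 6: ['curtain'] (min_width=7, slack=3)
Line 7: ['hospital'] (min_width=8, slack=2)
Line 8: ['train'] (min_width=5, slack=5)
Line 9: ['table'] (min_width=5, slack=5)
Line 10: ['sound'] (min_width=5, slack=5)
Line 11: ['bright'] (min_width=6, slack=4)
Line 12: ['open', 'glass'] (min_width=10, slack=0)
Line 13: ['gentle', 'new'] (min_width=10, slack=0)
Line 14: ['as', 'memory'] (min_width=9, slack=1)
Line 15: ['bread'] (min_width=5, slack=5)

Answer: |journey   |
|angry bird|
|segment   |
|spoon     |
|chapter   |
|curtain   |
|hospital  |
|train     |
|table     |
|sound     |
|bright    |
|open glass|
|gentle new|
|as  memory|
|bread     |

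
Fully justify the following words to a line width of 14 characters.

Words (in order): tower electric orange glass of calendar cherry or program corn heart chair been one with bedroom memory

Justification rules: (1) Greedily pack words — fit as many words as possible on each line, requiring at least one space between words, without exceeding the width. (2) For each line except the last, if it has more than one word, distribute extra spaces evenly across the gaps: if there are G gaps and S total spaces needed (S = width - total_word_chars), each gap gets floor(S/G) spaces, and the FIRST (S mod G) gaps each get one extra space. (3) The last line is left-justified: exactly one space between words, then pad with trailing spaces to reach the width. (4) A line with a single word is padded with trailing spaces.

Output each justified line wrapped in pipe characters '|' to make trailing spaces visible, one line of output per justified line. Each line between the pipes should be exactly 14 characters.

Line 1: ['tower', 'electric'] (min_width=14, slack=0)
Line 2: ['orange', 'glass'] (min_width=12, slack=2)
Line 3: ['of', 'calendar'] (min_width=11, slack=3)
Line 4: ['cherry', 'or'] (min_width=9, slack=5)
Line 5: ['program', 'corn'] (min_width=12, slack=2)
Line 6: ['heart', 'chair'] (min_width=11, slack=3)
Line 7: ['been', 'one', 'with'] (min_width=13, slack=1)
Line 8: ['bedroom', 'memory'] (min_width=14, slack=0)

Answer: |tower electric|
|orange   glass|
|of    calendar|
|cherry      or|
|program   corn|
|heart    chair|
|been  one with|
|bedroom memory|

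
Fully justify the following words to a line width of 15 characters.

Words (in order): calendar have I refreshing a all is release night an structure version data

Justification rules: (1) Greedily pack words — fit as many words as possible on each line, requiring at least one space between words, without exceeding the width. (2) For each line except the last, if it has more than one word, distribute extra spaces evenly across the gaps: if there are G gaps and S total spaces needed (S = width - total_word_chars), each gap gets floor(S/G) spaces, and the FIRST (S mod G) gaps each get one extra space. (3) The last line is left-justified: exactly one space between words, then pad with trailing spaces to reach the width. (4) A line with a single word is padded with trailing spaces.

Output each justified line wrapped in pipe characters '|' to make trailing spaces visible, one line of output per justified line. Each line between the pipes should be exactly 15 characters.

Answer: |calendar have I|
|refreshing    a|
|all  is release|
|night        an|
|structure      |
|version data   |

Derivation:
Line 1: ['calendar', 'have', 'I'] (min_width=15, slack=0)
Line 2: ['refreshing', 'a'] (min_width=12, slack=3)
Line 3: ['all', 'is', 'release'] (min_width=14, slack=1)
Line 4: ['night', 'an'] (min_width=8, slack=7)
Line 5: ['structure'] (min_width=9, slack=6)
Line 6: ['version', 'data'] (min_width=12, slack=3)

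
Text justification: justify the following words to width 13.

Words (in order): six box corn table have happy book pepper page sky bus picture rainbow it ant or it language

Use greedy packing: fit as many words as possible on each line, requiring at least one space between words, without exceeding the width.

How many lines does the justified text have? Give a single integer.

Line 1: ['six', 'box', 'corn'] (min_width=12, slack=1)
Line 2: ['table', 'have'] (min_width=10, slack=3)
Line 3: ['happy', 'book'] (min_width=10, slack=3)
Line 4: ['pepper', 'page'] (min_width=11, slack=2)
Line 5: ['sky', 'bus'] (min_width=7, slack=6)
Line 6: ['picture'] (min_width=7, slack=6)
Line 7: ['rainbow', 'it'] (min_width=10, slack=3)
Line 8: ['ant', 'or', 'it'] (min_width=9, slack=4)
Line 9: ['language'] (min_width=8, slack=5)
Total lines: 9

Answer: 9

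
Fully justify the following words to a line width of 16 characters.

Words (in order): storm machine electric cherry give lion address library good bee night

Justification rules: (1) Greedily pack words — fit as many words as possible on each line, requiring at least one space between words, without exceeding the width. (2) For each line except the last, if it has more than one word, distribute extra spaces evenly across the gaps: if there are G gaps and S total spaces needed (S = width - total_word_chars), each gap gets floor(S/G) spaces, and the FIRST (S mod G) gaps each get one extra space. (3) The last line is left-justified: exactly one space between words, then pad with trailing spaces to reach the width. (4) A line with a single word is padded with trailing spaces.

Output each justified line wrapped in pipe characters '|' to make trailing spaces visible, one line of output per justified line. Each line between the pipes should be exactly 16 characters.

Answer: |storm    machine|
|electric  cherry|
|give        lion|
|address  library|
|good bee night  |

Derivation:
Line 1: ['storm', 'machine'] (min_width=13, slack=3)
Line 2: ['electric', 'cherry'] (min_width=15, slack=1)
Line 3: ['give', 'lion'] (min_width=9, slack=7)
Line 4: ['address', 'library'] (min_width=15, slack=1)
Line 5: ['good', 'bee', 'night'] (min_width=14, slack=2)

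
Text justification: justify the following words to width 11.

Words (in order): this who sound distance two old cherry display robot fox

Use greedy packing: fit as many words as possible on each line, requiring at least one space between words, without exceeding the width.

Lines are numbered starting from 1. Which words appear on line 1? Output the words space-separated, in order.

Answer: this who

Derivation:
Line 1: ['this', 'who'] (min_width=8, slack=3)
Line 2: ['sound'] (min_width=5, slack=6)
Line 3: ['distance'] (min_width=8, slack=3)
Line 4: ['two', 'old'] (min_width=7, slack=4)
Line 5: ['cherry'] (min_width=6, slack=5)
Line 6: ['display'] (min_width=7, slack=4)
Line 7: ['robot', 'fox'] (min_width=9, slack=2)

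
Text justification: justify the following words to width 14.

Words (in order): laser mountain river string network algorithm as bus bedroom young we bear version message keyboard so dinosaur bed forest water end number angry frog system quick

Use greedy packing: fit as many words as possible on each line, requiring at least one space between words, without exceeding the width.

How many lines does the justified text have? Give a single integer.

Line 1: ['laser', 'mountain'] (min_width=14, slack=0)
Line 2: ['river', 'string'] (min_width=12, slack=2)
Line 3: ['network'] (min_width=7, slack=7)
Line 4: ['algorithm', 'as'] (min_width=12, slack=2)
Line 5: ['bus', 'bedroom'] (min_width=11, slack=3)
Line 6: ['young', 'we', 'bear'] (min_width=13, slack=1)
Line 7: ['version'] (min_width=7, slack=7)
Line 8: ['message'] (min_width=7, slack=7)
Line 9: ['keyboard', 'so'] (min_width=11, slack=3)
Line 10: ['dinosaur', 'bed'] (min_width=12, slack=2)
Line 11: ['forest', 'water'] (min_width=12, slack=2)
Line 12: ['end', 'number'] (min_width=10, slack=4)
Line 13: ['angry', 'frog'] (min_width=10, slack=4)
Line 14: ['system', 'quick'] (min_width=12, slack=2)
Total lines: 14

Answer: 14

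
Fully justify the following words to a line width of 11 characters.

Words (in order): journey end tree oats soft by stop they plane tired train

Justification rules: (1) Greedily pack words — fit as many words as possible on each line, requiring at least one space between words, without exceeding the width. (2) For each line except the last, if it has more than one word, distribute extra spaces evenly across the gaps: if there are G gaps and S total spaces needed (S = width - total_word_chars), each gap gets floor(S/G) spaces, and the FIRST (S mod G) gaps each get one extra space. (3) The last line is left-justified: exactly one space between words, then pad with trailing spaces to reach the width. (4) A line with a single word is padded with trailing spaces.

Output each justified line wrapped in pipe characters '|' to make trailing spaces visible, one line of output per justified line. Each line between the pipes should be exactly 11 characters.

Line 1: ['journey', 'end'] (min_width=11, slack=0)
Line 2: ['tree', 'oats'] (min_width=9, slack=2)
Line 3: ['soft', 'by'] (min_width=7, slack=4)
Line 4: ['stop', 'they'] (min_width=9, slack=2)
Line 5: ['plane', 'tired'] (min_width=11, slack=0)
Line 6: ['train'] (min_width=5, slack=6)

Answer: |journey end|
|tree   oats|
|soft     by|
|stop   they|
|plane tired|
|train      |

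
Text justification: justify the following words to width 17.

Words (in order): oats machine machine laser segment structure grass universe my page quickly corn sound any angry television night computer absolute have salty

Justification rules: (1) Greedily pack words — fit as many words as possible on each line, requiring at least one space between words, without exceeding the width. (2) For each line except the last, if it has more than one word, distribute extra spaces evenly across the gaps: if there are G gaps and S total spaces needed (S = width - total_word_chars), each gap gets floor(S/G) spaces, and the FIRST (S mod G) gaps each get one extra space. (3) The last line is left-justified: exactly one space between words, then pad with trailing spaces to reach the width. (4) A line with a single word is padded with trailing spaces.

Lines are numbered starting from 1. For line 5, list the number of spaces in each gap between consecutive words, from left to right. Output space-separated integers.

Answer: 1 1

Derivation:
Line 1: ['oats', 'machine'] (min_width=12, slack=5)
Line 2: ['machine', 'laser'] (min_width=13, slack=4)
Line 3: ['segment', 'structure'] (min_width=17, slack=0)
Line 4: ['grass', 'universe', 'my'] (min_width=17, slack=0)
Line 5: ['page', 'quickly', 'corn'] (min_width=17, slack=0)
Line 6: ['sound', 'any', 'angry'] (min_width=15, slack=2)
Line 7: ['television', 'night'] (min_width=16, slack=1)
Line 8: ['computer', 'absolute'] (min_width=17, slack=0)
Line 9: ['have', 'salty'] (min_width=10, slack=7)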